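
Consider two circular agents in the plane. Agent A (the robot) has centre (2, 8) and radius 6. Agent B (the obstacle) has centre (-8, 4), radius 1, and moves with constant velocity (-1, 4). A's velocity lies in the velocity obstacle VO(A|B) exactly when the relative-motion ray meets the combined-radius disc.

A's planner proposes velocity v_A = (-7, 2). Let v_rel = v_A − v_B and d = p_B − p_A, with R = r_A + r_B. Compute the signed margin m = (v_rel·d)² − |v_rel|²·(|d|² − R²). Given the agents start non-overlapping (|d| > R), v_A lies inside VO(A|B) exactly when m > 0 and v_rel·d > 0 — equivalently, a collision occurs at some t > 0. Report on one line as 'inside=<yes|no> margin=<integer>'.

d = (-10, -4),  |d|² = 116;  R = 6+1 = 7,  c = 116−7² = 67
v_rel = (-6, -2),  |v_rel|² = 40;  v_rel·d = (-6)·(-10) + (-2)·(-4) = 68
40·t² − 136·t + 67 = 0  ⇒  m = 68² − 40·67 = 1944
m = 1944 > 0,  v_rel·d = 68 > 0  ⇒  inside

inside=yes margin=1944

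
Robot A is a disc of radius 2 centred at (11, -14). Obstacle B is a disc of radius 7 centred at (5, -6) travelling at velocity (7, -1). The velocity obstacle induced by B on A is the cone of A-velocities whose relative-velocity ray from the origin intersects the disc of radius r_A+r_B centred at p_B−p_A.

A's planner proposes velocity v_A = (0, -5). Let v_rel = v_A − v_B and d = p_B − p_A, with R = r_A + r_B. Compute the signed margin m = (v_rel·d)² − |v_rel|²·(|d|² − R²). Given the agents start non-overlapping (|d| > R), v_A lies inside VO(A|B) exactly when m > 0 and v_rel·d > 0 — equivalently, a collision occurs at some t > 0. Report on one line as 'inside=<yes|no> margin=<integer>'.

d = (-6, 8),  |d|² = 100;  R = 2+7 = 9,  c = 100−9² = 19
v_rel = (-7, -4),  |v_rel|² = 65;  v_rel·d = (-7)·(-6) + (-4)·(8) = 10
65·t² − 20·t + 19 = 0  ⇒  m = 10² − 65·19 = -1135
m = -1135 < 0,  v_rel·d = 10 > 0  ⇒  outside

inside=no margin=-1135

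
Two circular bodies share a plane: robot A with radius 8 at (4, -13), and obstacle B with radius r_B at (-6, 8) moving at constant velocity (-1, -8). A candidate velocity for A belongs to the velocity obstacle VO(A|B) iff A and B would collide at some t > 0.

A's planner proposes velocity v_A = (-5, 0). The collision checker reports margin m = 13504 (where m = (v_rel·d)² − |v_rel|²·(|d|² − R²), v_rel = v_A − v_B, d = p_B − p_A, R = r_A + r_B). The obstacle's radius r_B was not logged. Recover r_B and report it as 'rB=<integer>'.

m = 13504
d = (-10, 21);  v_rel = (-4, 8),  |v_rel|² = 80
v_rel×d = (-4)·(21) − (8)·(-10) = -4
since m = R²·80 − (-4)²:  R² = (16 + 13504) / 80 = 169
R = √169 = 13  ⇒  r_B = 13 − 8 = 5

rB=5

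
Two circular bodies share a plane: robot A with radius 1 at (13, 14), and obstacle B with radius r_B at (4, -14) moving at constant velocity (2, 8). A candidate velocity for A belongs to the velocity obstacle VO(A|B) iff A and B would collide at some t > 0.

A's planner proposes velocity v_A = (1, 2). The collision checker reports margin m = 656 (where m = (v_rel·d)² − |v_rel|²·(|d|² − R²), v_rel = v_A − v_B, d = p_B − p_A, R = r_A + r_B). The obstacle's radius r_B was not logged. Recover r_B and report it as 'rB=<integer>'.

m = 656
d = (-9, -28);  v_rel = (-1, -6),  |v_rel|² = 37
v_rel×d = (-1)·(-28) − (-6)·(-9) = -26
since m = R²·37 − (-26)²:  R² = (676 + 656) / 37 = 36
R = √36 = 6  ⇒  r_B = 6 − 1 = 5

rB=5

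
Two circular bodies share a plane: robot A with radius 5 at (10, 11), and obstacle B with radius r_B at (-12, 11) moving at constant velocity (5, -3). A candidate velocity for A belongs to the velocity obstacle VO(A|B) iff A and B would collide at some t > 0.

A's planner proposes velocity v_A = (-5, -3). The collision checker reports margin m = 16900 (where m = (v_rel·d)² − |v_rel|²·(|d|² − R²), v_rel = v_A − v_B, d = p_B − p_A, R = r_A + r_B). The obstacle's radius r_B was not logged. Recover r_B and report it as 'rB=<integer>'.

m = 16900
d = (-22, 0);  v_rel = (-10, 0),  |v_rel|² = 100
v_rel×d = (-10)·(0) − (0)·(-22) = 0
since m = R²·100 − 0²:  R² = (0 + 16900) / 100 = 169
R = √169 = 13  ⇒  r_B = 13 − 5 = 8

rB=8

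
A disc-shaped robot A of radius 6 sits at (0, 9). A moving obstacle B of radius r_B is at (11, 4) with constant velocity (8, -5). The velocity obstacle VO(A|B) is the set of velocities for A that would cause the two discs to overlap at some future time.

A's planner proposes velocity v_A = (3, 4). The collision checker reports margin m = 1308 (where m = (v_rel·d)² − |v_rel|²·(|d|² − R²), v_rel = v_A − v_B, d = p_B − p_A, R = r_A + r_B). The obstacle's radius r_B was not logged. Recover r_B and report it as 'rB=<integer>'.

m = 1308
d = (11, -5);  v_rel = (-5, 9),  |v_rel|² = 106
v_rel×d = (-5)·(-5) − (9)·(11) = -74
since m = R²·106 − (-74)²:  R² = (5476 + 1308) / 106 = 64
R = √64 = 8  ⇒  r_B = 8 − 6 = 2

rB=2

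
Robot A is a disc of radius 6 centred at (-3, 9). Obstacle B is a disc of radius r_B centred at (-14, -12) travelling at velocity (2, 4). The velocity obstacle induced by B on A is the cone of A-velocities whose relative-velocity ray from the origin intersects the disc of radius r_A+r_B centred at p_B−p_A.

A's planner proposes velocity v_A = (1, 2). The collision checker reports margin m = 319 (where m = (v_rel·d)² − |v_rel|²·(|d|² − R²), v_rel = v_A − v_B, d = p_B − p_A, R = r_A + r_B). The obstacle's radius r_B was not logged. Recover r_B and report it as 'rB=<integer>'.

m = 319
d = (-11, -21);  v_rel = (-1, -2),  |v_rel|² = 5
v_rel×d = (-1)·(-21) − (-2)·(-11) = -1
since m = R²·5 − (-1)²:  R² = (1 + 319) / 5 = 64
R = √64 = 8  ⇒  r_B = 8 − 6 = 2

rB=2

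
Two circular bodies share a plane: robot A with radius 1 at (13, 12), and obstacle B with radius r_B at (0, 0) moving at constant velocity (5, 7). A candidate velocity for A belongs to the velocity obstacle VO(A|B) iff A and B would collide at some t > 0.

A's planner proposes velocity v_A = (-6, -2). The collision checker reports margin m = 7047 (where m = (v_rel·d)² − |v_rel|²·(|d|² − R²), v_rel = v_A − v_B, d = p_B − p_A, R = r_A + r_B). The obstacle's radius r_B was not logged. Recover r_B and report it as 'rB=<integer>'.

m = 7047
d = (-13, -12);  v_rel = (-11, -9),  |v_rel|² = 202
v_rel×d = (-11)·(-12) − (-9)·(-13) = 15
since m = R²·202 − 15²:  R² = (225 + 7047) / 202 = 36
R = √36 = 6  ⇒  r_B = 6 − 1 = 5

rB=5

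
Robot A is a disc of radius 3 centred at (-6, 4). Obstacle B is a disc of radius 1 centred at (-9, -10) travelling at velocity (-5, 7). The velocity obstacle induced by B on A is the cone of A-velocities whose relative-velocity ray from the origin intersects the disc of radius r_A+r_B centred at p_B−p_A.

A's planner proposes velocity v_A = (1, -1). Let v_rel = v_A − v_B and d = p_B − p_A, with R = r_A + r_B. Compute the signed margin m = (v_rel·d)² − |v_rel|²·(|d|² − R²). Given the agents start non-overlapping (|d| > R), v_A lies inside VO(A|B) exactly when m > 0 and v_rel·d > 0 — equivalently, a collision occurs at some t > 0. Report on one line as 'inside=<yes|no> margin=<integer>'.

d = (-3, -14),  |d|² = 205;  R = 3+1 = 4,  c = 205−4² = 189
v_rel = (6, -8),  |v_rel|² = 100;  v_rel·d = (6)·(-3) + (-8)·(-14) = 94
100·t² − 188·t + 189 = 0  ⇒  m = 94² − 100·189 = -10064
m = -10064 < 0,  v_rel·d = 94 > 0  ⇒  outside

inside=no margin=-10064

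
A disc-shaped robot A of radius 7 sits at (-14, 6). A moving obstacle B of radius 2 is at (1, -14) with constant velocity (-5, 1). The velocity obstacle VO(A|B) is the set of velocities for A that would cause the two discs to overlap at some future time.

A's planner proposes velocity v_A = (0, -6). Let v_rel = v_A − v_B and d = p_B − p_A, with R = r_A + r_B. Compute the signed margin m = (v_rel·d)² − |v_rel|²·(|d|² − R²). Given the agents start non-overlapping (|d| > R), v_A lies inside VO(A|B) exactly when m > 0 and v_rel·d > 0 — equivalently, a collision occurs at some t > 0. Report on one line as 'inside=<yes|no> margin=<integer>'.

d = (15, -20),  |d|² = 625;  R = 7+2 = 9,  c = 625−9² = 544
v_rel = (5, -7),  |v_rel|² = 74;  v_rel·d = (5)·(15) + (-7)·(-20) = 215
74·t² − 430·t + 544 = 0  ⇒  m = 215² − 74·544 = 5969
m = 5969 > 0,  v_rel·d = 215 > 0  ⇒  inside

inside=yes margin=5969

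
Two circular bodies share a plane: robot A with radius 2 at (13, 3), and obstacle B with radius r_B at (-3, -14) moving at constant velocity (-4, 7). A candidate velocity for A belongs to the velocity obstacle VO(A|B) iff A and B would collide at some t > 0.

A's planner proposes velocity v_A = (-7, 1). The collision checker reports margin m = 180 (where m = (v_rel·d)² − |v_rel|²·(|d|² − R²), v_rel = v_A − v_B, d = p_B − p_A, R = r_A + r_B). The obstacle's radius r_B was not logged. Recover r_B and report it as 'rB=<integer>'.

m = 180
d = (-16, -17);  v_rel = (-3, -6),  |v_rel|² = 45
v_rel×d = (-3)·(-17) − (-6)·(-16) = -45
since m = R²·45 − (-45)²:  R² = (2025 + 180) / 45 = 49
R = √49 = 7  ⇒  r_B = 7 − 2 = 5

rB=5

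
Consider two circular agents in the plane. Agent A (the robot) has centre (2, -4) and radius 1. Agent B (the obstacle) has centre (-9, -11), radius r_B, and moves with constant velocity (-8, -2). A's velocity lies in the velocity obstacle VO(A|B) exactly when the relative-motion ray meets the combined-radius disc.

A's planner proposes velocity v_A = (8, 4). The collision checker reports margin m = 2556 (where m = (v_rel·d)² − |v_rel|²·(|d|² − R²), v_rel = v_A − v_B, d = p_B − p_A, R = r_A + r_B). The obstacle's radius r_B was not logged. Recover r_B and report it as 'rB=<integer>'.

m = 2556
d = (-11, -7);  v_rel = (16, 6),  |v_rel|² = 292
v_rel×d = (16)·(-7) − (6)·(-11) = -46
since m = R²·292 − (-46)²:  R² = (2116 + 2556) / 292 = 16
R = √16 = 4  ⇒  r_B = 4 − 1 = 3

rB=3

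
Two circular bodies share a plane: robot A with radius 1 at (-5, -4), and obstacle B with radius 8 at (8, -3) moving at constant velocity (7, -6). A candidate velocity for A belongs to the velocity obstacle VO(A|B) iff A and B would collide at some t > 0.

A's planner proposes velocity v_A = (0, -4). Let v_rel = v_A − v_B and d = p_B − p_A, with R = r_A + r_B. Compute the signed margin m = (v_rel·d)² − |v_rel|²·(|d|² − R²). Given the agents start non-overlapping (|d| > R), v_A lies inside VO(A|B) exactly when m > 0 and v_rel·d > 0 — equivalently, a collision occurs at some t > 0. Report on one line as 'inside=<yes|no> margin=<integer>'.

d = (13, 1),  |d|² = 170;  R = 1+8 = 9,  c = 170−9² = 89
v_rel = (-7, 2),  |v_rel|² = 53;  v_rel·d = (-7)·(13) + (2)·(1) = -89
53·t² + 178·t + 89 = 0  ⇒  m = (-89)² − 53·89 = 3204
m = 3204 > 0,  v_rel·d = -89 < 0  ⇒  outside

inside=no margin=3204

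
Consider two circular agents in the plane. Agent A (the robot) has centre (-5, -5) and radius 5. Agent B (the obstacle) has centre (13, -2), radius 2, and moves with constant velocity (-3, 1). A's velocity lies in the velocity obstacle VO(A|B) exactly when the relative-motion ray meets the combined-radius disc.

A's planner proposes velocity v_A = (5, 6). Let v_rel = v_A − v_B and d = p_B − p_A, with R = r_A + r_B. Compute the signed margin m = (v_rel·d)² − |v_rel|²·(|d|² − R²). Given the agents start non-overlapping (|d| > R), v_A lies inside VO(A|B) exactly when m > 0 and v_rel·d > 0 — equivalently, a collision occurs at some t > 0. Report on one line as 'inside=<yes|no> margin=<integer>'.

d = (18, 3),  |d|² = 333;  R = 5+2 = 7,  c = 333−7² = 284
v_rel = (8, 5),  |v_rel|² = 89;  v_rel·d = (8)·(18) + (5)·(3) = 159
89·t² − 318·t + 284 = 0  ⇒  m = 159² − 89·284 = 5
m = 5 > 0,  v_rel·d = 159 > 0  ⇒  inside

inside=yes margin=5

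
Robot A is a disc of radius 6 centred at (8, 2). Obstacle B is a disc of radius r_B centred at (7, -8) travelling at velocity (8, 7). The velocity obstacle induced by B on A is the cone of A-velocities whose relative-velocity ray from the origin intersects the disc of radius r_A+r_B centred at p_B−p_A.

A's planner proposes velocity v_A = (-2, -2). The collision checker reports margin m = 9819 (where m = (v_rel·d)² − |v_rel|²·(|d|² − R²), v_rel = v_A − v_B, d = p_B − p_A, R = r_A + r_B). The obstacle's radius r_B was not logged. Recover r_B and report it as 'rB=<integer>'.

m = 9819
d = (-1, -10);  v_rel = (-10, -9),  |v_rel|² = 181
v_rel×d = (-10)·(-10) − (-9)·(-1) = 91
since m = R²·181 − 91²:  R² = (8281 + 9819) / 181 = 100
R = √100 = 10  ⇒  r_B = 10 − 6 = 4

rB=4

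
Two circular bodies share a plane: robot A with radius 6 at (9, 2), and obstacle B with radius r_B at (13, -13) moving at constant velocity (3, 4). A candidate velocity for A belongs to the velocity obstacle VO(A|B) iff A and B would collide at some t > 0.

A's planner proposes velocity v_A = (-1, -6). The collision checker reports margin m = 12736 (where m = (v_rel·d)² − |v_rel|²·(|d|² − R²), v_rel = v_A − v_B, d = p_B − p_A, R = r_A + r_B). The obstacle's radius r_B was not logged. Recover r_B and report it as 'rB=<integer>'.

m = 12736
d = (4, -15);  v_rel = (-4, -10),  |v_rel|² = 116
v_rel×d = (-4)·(-15) − (-10)·(4) = 100
since m = R²·116 − 100²:  R² = (10000 + 12736) / 116 = 196
R = √196 = 14  ⇒  r_B = 14 − 6 = 8

rB=8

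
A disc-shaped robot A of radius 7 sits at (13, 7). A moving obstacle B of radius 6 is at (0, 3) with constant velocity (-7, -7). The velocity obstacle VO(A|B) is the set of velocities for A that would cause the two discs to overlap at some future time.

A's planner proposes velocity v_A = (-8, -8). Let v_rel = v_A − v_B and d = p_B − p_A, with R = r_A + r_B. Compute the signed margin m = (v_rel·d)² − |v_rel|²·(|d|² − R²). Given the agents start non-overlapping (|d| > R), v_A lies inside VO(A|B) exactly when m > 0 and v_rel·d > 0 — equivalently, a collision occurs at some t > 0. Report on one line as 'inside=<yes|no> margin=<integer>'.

d = (-13, -4),  |d|² = 185;  R = 7+6 = 13,  c = 185−13² = 16
v_rel = (-1, -1),  |v_rel|² = 2;  v_rel·d = (-1)·(-13) + (-1)·(-4) = 17
2·t² − 34·t + 16 = 0  ⇒  m = 17² − 2·16 = 257
m = 257 > 0,  v_rel·d = 17 > 0  ⇒  inside

inside=yes margin=257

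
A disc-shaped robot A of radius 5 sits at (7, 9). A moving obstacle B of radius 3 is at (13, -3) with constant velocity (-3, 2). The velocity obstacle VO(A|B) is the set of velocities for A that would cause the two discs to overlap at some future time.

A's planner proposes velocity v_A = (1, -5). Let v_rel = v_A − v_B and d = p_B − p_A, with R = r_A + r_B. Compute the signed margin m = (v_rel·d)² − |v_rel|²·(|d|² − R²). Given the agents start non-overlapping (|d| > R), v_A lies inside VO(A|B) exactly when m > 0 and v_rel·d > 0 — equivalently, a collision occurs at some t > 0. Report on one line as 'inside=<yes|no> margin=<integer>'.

d = (6, -12),  |d|² = 180;  R = 5+3 = 8,  c = 180−8² = 116
v_rel = (4, -7),  |v_rel|² = 65;  v_rel·d = (4)·(6) + (-7)·(-12) = 108
65·t² − 216·t + 116 = 0  ⇒  m = 108² − 65·116 = 4124
m = 4124 > 0,  v_rel·d = 108 > 0  ⇒  inside

inside=yes margin=4124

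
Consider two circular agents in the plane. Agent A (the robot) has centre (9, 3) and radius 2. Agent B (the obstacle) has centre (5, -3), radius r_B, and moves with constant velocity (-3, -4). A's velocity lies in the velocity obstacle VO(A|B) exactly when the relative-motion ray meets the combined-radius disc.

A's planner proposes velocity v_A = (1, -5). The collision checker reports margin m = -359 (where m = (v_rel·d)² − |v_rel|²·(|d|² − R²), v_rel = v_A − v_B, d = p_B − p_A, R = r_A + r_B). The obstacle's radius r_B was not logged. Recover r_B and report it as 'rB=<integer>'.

m = -359
d = (-4, -6);  v_rel = (4, -1),  |v_rel|² = 17
v_rel×d = (4)·(-6) − (-1)·(-4) = -28
since m = R²·17 − (-28)²:  R² = (784 + -359) / 17 = 25
R = √25 = 5  ⇒  r_B = 5 − 2 = 3

rB=3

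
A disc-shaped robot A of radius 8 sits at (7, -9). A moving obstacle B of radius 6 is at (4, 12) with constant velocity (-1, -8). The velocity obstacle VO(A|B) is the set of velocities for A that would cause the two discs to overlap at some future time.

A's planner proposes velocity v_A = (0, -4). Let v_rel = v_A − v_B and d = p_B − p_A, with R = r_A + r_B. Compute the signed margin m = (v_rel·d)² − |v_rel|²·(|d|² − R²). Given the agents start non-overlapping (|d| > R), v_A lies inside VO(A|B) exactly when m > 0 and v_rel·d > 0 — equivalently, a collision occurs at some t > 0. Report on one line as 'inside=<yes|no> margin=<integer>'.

d = (-3, 21),  |d|² = 450;  R = 8+6 = 14,  c = 450−14² = 254
v_rel = (1, 4),  |v_rel|² = 17;  v_rel·d = (1)·(-3) + (4)·(21) = 81
17·t² − 162·t + 254 = 0  ⇒  m = 81² − 17·254 = 2243
m = 2243 > 0,  v_rel·d = 81 > 0  ⇒  inside

inside=yes margin=2243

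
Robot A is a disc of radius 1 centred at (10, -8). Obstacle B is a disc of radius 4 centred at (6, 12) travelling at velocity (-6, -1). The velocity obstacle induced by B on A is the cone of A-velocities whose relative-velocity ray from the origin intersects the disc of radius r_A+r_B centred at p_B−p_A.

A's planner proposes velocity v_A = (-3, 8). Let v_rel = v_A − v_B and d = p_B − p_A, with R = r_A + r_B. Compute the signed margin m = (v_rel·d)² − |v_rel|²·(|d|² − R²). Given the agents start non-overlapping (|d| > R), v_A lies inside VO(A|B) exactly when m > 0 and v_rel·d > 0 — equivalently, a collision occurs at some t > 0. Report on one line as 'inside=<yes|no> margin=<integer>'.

d = (-4, 20),  |d|² = 416;  R = 1+4 = 5,  c = 416−5² = 391
v_rel = (3, 9),  |v_rel|² = 90;  v_rel·d = (3)·(-4) + (9)·(20) = 168
90·t² − 336·t + 391 = 0  ⇒  m = 168² − 90·391 = -6966
m = -6966 < 0,  v_rel·d = 168 > 0  ⇒  outside

inside=no margin=-6966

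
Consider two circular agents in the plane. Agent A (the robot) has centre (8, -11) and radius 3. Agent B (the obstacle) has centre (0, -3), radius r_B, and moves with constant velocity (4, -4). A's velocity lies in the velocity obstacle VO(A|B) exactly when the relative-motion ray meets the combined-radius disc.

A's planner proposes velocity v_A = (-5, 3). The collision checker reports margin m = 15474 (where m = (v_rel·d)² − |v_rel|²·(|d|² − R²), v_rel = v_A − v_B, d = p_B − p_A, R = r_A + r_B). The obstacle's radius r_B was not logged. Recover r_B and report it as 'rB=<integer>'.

m = 15474
d = (-8, 8);  v_rel = (-9, 7),  |v_rel|² = 130
v_rel×d = (-9)·(8) − (7)·(-8) = -16
since m = R²·130 − (-16)²:  R² = (256 + 15474) / 130 = 121
R = √121 = 11  ⇒  r_B = 11 − 3 = 8

rB=8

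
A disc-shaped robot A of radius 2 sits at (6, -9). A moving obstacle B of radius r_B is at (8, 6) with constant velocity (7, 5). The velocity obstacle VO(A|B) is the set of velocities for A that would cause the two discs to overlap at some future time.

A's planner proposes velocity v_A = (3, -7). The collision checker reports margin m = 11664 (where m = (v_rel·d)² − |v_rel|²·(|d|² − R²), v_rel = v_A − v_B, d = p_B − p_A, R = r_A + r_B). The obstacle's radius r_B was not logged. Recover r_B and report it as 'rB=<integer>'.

m = 11664
d = (2, 15);  v_rel = (-4, -12),  |v_rel|² = 160
v_rel×d = (-4)·(15) − (-12)·(2) = -36
since m = R²·160 − (-36)²:  R² = (1296 + 11664) / 160 = 81
R = √81 = 9  ⇒  r_B = 9 − 2 = 7

rB=7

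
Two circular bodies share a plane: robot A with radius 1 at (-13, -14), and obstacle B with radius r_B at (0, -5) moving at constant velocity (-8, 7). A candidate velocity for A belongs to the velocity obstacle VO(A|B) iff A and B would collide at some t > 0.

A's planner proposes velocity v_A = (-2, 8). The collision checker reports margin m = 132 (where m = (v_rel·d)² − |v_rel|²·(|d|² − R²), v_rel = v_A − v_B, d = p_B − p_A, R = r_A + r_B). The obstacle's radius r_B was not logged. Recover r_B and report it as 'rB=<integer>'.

m = 132
d = (13, 9);  v_rel = (6, 1),  |v_rel|² = 37
v_rel×d = (6)·(9) − (1)·(13) = 41
since m = R²·37 − 41²:  R² = (1681 + 132) / 37 = 49
R = √49 = 7  ⇒  r_B = 7 − 1 = 6

rB=6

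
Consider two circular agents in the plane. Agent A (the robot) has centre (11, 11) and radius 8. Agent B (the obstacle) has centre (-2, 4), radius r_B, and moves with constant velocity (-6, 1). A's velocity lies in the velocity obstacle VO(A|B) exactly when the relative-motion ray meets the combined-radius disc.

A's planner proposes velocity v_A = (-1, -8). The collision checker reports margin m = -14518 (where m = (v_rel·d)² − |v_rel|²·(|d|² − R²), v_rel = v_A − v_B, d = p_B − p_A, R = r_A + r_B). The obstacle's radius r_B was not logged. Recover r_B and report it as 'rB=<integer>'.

m = -14518
d = (-13, -7);  v_rel = (5, -9),  |v_rel|² = 106
v_rel×d = (5)·(-7) − (-9)·(-13) = -152
since m = R²·106 − (-152)²:  R² = (23104 + -14518) / 106 = 81
R = √81 = 9  ⇒  r_B = 9 − 8 = 1

rB=1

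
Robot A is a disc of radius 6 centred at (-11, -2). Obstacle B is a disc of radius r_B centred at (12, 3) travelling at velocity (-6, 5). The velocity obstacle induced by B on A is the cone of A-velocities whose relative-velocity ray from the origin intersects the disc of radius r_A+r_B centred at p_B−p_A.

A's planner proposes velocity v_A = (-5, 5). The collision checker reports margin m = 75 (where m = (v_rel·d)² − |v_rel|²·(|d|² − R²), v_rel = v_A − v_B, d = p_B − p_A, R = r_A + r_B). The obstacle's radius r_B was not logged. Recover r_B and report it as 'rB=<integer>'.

m = 75
d = (23, 5);  v_rel = (1, 0),  |v_rel|² = 1
v_rel×d = (1)·(5) − (0)·(23) = 5
since m = R²·1 − 5²:  R² = (25 + 75) / 1 = 100
R = √100 = 10  ⇒  r_B = 10 − 6 = 4

rB=4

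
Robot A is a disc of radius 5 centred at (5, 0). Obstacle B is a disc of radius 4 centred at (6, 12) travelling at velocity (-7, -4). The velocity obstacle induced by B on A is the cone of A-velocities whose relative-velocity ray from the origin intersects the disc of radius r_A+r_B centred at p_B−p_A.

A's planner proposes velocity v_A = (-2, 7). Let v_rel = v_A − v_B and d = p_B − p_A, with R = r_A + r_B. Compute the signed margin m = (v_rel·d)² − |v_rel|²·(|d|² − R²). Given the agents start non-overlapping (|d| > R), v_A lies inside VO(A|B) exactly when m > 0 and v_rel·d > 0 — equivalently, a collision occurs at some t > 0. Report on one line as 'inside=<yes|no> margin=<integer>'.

d = (1, 12),  |d|² = 145;  R = 5+4 = 9,  c = 145−9² = 64
v_rel = (5, 11),  |v_rel|² = 146;  v_rel·d = (5)·(1) + (11)·(12) = 137
146·t² − 274·t + 64 = 0  ⇒  m = 137² − 146·64 = 9425
m = 9425 > 0,  v_rel·d = 137 > 0  ⇒  inside

inside=yes margin=9425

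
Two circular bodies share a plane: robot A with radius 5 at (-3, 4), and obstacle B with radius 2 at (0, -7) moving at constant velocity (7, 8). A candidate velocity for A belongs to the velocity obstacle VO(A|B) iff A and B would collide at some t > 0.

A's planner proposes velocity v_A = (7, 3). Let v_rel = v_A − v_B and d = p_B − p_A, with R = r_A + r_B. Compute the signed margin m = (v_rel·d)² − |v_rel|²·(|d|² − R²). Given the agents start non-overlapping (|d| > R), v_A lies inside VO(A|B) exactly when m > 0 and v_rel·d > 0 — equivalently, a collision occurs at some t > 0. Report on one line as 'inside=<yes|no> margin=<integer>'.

d = (3, -11),  |d|² = 130;  R = 5+2 = 7,  c = 130−7² = 81
v_rel = (0, -5),  |v_rel|² = 25;  v_rel·d = (0)·(3) + (-5)·(-11) = 55
25·t² − 110·t + 81 = 0  ⇒  m = 55² − 25·81 = 1000
m = 1000 > 0,  v_rel·d = 55 > 0  ⇒  inside

inside=yes margin=1000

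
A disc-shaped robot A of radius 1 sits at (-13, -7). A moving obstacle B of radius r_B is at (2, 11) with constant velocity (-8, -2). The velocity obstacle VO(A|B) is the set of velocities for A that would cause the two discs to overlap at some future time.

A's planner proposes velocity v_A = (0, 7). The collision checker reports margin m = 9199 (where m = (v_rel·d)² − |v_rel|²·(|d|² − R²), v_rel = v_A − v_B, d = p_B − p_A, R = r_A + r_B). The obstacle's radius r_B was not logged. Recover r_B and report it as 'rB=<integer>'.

m = 9199
d = (15, 18);  v_rel = (8, 9),  |v_rel|² = 145
v_rel×d = (8)·(18) − (9)·(15) = 9
since m = R²·145 − 9²:  R² = (81 + 9199) / 145 = 64
R = √64 = 8  ⇒  r_B = 8 − 1 = 7

rB=7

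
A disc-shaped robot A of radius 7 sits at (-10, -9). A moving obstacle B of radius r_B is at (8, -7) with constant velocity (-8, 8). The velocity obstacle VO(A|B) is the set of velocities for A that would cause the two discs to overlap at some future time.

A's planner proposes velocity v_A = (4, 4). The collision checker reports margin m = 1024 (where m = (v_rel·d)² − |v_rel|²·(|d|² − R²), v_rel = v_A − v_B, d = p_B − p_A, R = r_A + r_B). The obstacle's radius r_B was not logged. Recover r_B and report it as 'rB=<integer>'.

m = 1024
d = (18, 2);  v_rel = (12, -4),  |v_rel|² = 160
v_rel×d = (12)·(2) − (-4)·(18) = 96
since m = R²·160 − 96²:  R² = (9216 + 1024) / 160 = 64
R = √64 = 8  ⇒  r_B = 8 − 7 = 1

rB=1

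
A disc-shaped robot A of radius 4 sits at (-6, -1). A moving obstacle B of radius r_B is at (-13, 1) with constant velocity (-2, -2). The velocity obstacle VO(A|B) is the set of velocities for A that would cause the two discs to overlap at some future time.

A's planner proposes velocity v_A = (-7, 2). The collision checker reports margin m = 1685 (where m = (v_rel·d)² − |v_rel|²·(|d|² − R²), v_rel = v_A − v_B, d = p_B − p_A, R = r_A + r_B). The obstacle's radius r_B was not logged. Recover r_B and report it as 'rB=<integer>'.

m = 1685
d = (-7, 2);  v_rel = (-5, 4),  |v_rel|² = 41
v_rel×d = (-5)·(2) − (4)·(-7) = 18
since m = R²·41 − 18²:  R² = (324 + 1685) / 41 = 49
R = √49 = 7  ⇒  r_B = 7 − 4 = 3

rB=3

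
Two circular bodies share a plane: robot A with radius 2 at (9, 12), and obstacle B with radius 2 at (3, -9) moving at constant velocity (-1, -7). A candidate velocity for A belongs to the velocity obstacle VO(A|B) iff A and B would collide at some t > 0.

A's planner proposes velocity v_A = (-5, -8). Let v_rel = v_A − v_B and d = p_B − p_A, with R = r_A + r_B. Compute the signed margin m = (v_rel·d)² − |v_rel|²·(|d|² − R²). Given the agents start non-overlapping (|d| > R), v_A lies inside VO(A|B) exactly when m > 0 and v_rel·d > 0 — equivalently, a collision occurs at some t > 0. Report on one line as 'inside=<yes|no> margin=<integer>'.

d = (-6, -21),  |d|² = 477;  R = 2+2 = 4,  c = 477−4² = 461
v_rel = (-4, -1),  |v_rel|² = 17;  v_rel·d = (-4)·(-6) + (-1)·(-21) = 45
17·t² − 90·t + 461 = 0  ⇒  m = 45² − 17·461 = -5812
m = -5812 < 0,  v_rel·d = 45 > 0  ⇒  outside

inside=no margin=-5812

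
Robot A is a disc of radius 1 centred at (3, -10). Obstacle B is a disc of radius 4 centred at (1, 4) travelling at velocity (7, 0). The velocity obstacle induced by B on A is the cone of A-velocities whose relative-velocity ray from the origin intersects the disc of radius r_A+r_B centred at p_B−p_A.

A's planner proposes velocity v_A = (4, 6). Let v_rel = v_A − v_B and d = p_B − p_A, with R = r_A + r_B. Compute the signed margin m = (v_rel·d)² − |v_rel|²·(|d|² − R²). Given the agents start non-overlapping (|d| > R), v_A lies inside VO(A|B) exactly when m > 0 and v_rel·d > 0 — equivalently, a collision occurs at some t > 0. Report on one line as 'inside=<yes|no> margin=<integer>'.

d = (-2, 14),  |d|² = 200;  R = 1+4 = 5,  c = 200−5² = 175
v_rel = (-3, 6),  |v_rel|² = 45;  v_rel·d = (-3)·(-2) + (6)·(14) = 90
45·t² − 180·t + 175 = 0  ⇒  m = 90² − 45·175 = 225
m = 225 > 0,  v_rel·d = 90 > 0  ⇒  inside

inside=yes margin=225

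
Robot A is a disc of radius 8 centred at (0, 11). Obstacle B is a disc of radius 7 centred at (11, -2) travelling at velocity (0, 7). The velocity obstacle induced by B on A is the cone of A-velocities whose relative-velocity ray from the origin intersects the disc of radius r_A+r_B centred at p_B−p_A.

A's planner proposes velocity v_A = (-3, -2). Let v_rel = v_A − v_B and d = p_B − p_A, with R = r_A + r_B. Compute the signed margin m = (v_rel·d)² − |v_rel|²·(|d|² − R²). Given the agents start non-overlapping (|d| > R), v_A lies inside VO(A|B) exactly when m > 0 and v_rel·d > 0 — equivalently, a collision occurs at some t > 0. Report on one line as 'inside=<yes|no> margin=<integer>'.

d = (11, -13),  |d|² = 290;  R = 8+7 = 15,  c = 290−15² = 65
v_rel = (-3, -9),  |v_rel|² = 90;  v_rel·d = (-3)·(11) + (-9)·(-13) = 84
90·t² − 168·t + 65 = 0  ⇒  m = 84² − 90·65 = 1206
m = 1206 > 0,  v_rel·d = 84 > 0  ⇒  inside

inside=yes margin=1206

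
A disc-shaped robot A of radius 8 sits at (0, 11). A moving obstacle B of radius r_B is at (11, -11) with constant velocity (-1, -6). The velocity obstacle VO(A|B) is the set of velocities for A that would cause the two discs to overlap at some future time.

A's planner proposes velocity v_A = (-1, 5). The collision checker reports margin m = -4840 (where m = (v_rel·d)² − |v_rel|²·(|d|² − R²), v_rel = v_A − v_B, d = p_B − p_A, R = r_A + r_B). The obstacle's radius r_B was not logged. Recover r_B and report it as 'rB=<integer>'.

m = -4840
d = (11, -22);  v_rel = (0, 11),  |v_rel|² = 121
v_rel×d = (0)·(-22) − (11)·(11) = -121
since m = R²·121 − (-121)²:  R² = (14641 + -4840) / 121 = 81
R = √81 = 9  ⇒  r_B = 9 − 8 = 1

rB=1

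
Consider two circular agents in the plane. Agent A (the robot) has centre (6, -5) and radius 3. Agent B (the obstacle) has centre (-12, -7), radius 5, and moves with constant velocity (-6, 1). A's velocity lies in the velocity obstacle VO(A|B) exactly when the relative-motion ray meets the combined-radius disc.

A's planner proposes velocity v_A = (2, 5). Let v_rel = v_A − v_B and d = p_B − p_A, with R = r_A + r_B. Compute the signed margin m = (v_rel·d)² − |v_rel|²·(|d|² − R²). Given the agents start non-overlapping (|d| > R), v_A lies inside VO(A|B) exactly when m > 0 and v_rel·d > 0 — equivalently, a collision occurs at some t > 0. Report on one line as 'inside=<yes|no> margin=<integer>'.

d = (-18, -2),  |d|² = 328;  R = 3+5 = 8,  c = 328−8² = 264
v_rel = (8, 4),  |v_rel|² = 80;  v_rel·d = (8)·(-18) + (4)·(-2) = -152
80·t² + 304·t + 264 = 0  ⇒  m = (-152)² − 80·264 = 1984
m = 1984 > 0,  v_rel·d = -152 < 0  ⇒  outside

inside=no margin=1984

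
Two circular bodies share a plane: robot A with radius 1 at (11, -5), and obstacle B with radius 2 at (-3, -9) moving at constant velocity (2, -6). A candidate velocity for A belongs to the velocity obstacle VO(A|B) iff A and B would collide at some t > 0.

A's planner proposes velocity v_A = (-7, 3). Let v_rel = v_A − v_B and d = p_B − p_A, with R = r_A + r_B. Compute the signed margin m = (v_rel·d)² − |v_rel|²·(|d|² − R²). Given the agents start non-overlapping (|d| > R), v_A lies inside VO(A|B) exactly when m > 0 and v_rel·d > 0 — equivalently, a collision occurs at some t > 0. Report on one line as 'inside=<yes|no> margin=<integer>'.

d = (-14, -4),  |d|² = 212;  R = 1+2 = 3,  c = 212−3² = 203
v_rel = (-9, 9),  |v_rel|² = 162;  v_rel·d = (-9)·(-14) + (9)·(-4) = 90
162·t² − 180·t + 203 = 0  ⇒  m = 90² − 162·203 = -24786
m = -24786 < 0,  v_rel·d = 90 > 0  ⇒  outside

inside=no margin=-24786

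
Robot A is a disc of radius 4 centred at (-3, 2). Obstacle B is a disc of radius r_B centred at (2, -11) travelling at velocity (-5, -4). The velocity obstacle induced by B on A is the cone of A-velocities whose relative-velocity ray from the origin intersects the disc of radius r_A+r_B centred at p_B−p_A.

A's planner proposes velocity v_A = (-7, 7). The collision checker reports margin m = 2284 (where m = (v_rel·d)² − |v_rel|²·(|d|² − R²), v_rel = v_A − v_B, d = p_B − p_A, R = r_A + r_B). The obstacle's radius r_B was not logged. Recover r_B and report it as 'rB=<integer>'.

m = 2284
d = (5, -13);  v_rel = (-2, 11),  |v_rel|² = 125
v_rel×d = (-2)·(-13) − (11)·(5) = -29
since m = R²·125 − (-29)²:  R² = (841 + 2284) / 125 = 25
R = √25 = 5  ⇒  r_B = 5 − 4 = 1

rB=1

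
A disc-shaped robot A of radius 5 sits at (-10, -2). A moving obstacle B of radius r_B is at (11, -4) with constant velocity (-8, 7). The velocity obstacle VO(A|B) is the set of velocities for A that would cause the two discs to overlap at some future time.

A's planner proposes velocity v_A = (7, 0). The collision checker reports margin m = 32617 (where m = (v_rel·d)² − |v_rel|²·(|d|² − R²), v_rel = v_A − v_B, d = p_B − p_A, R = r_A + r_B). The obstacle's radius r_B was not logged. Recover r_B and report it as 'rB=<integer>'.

m = 32617
d = (21, -2);  v_rel = (15, -7),  |v_rel|² = 274
v_rel×d = (15)·(-2) − (-7)·(21) = 117
since m = R²·274 − 117²:  R² = (13689 + 32617) / 274 = 169
R = √169 = 13  ⇒  r_B = 13 − 5 = 8

rB=8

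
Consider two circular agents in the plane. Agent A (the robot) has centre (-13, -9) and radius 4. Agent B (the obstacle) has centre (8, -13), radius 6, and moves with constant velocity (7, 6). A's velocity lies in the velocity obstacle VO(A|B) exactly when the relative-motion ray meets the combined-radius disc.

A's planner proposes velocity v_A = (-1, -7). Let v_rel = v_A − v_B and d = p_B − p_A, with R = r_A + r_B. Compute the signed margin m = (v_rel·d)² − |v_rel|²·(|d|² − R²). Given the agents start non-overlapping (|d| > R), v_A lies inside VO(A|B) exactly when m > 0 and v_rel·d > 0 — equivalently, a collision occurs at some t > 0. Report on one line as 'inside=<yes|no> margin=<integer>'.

d = (21, -4),  |d|² = 457;  R = 4+6 = 10,  c = 457−10² = 357
v_rel = (-8, -13),  |v_rel|² = 233;  v_rel·d = (-8)·(21) + (-13)·(-4) = -116
233·t² + 232·t + 357 = 0  ⇒  m = (-116)² − 233·357 = -69725
m = -69725 < 0,  v_rel·d = -116 < 0  ⇒  outside

inside=no margin=-69725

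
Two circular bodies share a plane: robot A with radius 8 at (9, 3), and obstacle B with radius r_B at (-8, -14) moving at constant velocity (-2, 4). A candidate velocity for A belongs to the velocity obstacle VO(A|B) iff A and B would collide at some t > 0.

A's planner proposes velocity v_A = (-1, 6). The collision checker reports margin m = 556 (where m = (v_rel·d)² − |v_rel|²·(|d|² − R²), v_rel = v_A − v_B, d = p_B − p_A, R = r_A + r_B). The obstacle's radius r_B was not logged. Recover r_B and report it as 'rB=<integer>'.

m = 556
d = (-17, -17);  v_rel = (1, 2),  |v_rel|² = 5
v_rel×d = (1)·(-17) − (2)·(-17) = 17
since m = R²·5 − 17²:  R² = (289 + 556) / 5 = 169
R = √169 = 13  ⇒  r_B = 13 − 8 = 5

rB=5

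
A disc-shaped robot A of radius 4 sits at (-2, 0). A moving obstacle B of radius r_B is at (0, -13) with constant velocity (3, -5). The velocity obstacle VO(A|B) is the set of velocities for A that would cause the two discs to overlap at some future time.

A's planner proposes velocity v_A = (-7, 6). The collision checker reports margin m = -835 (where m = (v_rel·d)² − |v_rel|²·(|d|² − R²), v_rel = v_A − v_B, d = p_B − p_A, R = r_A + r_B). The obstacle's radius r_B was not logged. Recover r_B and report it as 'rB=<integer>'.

m = -835
d = (2, -13);  v_rel = (-10, 11),  |v_rel|² = 221
v_rel×d = (-10)·(-13) − (11)·(2) = 108
since m = R²·221 − 108²:  R² = (11664 + -835) / 221 = 49
R = √49 = 7  ⇒  r_B = 7 − 4 = 3

rB=3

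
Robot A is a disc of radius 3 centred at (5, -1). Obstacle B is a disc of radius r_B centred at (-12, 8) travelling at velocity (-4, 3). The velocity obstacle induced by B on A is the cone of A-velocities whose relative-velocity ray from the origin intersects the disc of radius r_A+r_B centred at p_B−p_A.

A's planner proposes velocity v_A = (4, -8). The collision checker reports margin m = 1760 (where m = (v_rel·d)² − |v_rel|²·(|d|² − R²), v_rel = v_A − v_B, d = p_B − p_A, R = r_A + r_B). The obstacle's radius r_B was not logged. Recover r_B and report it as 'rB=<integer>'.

m = 1760
d = (-17, 9);  v_rel = (8, -11),  |v_rel|² = 185
v_rel×d = (8)·(9) − (-11)·(-17) = -115
since m = R²·185 − (-115)²:  R² = (13225 + 1760) / 185 = 81
R = √81 = 9  ⇒  r_B = 9 − 3 = 6

rB=6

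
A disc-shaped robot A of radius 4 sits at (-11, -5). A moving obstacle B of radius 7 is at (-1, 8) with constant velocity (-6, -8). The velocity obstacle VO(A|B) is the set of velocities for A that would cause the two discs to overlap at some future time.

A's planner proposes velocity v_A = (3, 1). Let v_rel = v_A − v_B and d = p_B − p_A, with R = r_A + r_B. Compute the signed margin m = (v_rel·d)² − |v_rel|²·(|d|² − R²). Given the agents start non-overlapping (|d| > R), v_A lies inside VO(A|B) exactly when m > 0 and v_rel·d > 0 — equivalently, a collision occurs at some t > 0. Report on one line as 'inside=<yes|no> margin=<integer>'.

d = (10, 13),  |d|² = 269;  R = 4+7 = 11,  c = 269−11² = 148
v_rel = (9, 9),  |v_rel|² = 162;  v_rel·d = (9)·(10) + (9)·(13) = 207
162·t² − 414·t + 148 = 0  ⇒  m = 207² − 162·148 = 18873
m = 18873 > 0,  v_rel·d = 207 > 0  ⇒  inside

inside=yes margin=18873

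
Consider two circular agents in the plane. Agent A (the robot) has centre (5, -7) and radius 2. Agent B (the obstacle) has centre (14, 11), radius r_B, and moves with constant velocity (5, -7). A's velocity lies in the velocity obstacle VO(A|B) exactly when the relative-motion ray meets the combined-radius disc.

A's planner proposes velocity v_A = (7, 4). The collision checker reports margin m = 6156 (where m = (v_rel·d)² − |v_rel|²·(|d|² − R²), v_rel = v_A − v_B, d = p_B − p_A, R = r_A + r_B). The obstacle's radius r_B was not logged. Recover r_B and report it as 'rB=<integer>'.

m = 6156
d = (9, 18);  v_rel = (2, 11),  |v_rel|² = 125
v_rel×d = (2)·(18) − (11)·(9) = -63
since m = R²·125 − (-63)²:  R² = (3969 + 6156) / 125 = 81
R = √81 = 9  ⇒  r_B = 9 − 2 = 7

rB=7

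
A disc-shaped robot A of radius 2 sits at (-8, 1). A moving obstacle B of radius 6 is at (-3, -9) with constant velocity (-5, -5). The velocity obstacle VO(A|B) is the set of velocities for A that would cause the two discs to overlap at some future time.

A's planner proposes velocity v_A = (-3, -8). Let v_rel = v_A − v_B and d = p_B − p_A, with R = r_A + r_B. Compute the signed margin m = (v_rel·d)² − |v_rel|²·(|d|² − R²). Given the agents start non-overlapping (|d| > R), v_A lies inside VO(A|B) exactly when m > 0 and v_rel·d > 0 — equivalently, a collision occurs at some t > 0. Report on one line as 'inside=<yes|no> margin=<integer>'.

d = (5, -10),  |d|² = 125;  R = 2+6 = 8,  c = 125−8² = 61
v_rel = (2, -3),  |v_rel|² = 13;  v_rel·d = (2)·(5) + (-3)·(-10) = 40
13·t² − 80·t + 61 = 0  ⇒  m = 40² − 13·61 = 807
m = 807 > 0,  v_rel·d = 40 > 0  ⇒  inside

inside=yes margin=807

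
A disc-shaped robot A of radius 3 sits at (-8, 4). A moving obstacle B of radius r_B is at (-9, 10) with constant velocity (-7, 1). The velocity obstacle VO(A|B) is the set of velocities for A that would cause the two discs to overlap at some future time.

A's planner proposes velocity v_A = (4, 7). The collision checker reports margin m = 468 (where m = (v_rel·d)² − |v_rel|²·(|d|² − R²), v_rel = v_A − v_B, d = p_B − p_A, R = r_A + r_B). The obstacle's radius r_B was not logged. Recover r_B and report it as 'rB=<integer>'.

m = 468
d = (-1, 6);  v_rel = (11, 6),  |v_rel|² = 157
v_rel×d = (11)·(6) − (6)·(-1) = 72
since m = R²·157 − 72²:  R² = (5184 + 468) / 157 = 36
R = √36 = 6  ⇒  r_B = 6 − 3 = 3

rB=3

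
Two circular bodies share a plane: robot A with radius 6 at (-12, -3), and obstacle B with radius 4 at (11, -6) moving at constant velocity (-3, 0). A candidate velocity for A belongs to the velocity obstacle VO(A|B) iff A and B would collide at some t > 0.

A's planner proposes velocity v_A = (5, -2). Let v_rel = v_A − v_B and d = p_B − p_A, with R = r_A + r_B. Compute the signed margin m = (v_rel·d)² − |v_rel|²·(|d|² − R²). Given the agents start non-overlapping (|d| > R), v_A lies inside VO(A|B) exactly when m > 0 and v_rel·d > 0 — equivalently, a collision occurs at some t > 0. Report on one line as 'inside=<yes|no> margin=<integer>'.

d = (23, -3),  |d|² = 538;  R = 6+4 = 10,  c = 538−10² = 438
v_rel = (8, -2),  |v_rel|² = 68;  v_rel·d = (8)·(23) + (-2)·(-3) = 190
68·t² − 380·t + 438 = 0  ⇒  m = 190² − 68·438 = 6316
m = 6316 > 0,  v_rel·d = 190 > 0  ⇒  inside

inside=yes margin=6316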